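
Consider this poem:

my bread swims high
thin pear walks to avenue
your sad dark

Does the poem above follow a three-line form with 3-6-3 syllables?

No

Line 1: my (1), bread (1), swims (1), high (1) → 4 (expected 3)
Line 2: thin (1), pear (1), walks (1), to (1), avenue (3) → 7 (expected 6)
Line 3: your (1), sad (1), dark (1) → 3 ✓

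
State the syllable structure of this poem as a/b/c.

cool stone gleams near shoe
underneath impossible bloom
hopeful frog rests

5/8/4

Line 1: cool(1) + stone(1) + gleams(1) + near(1) + shoe(1) = 5
Line 2: underneath(3) + impossible(4) + bloom(1) = 8
Line 3: hopeful(2) + frog(1) + rests(1) = 4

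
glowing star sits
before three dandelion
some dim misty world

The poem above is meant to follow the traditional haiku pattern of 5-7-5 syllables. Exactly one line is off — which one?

Line 1: "glowing star sits": 2+1+1 = 4 (expected 5)
Line 2: "before three dandelion": 2+1+4 = 7 ✓
Line 3: "some dim misty world": 1+1+2+1 = 5 ✓

The first line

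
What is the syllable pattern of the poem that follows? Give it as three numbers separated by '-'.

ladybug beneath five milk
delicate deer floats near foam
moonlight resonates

7-7-5

Line 1: ladybug (3), beneath (2), five (1), milk (1) → 7
Line 2: delicate (3), deer (1), floats (1), near (1), foam (1) → 7
Line 3: moonlight (2), resonates (3) → 5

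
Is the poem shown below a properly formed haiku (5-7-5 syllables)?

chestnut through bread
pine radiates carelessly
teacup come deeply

Line 1: "chestnut through bread": 2+1+1 = 4 (expected 5)
Line 2: "pine radiates carelessly": 1+3+3 = 7 ✓
Line 3: "teacup come deeply": 2+1+2 = 5 ✓

No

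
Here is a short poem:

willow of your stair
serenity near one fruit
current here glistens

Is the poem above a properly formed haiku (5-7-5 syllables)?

Yes

Line 1: willow (2), of (1), your (1), stair (1) → 5 ✓
Line 2: serenity (4), near (1), one (1), fruit (1) → 7 ✓
Line 3: current (2), here (1), glistens (2) → 5 ✓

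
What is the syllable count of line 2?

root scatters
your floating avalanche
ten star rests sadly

Line 2: your (1), floating (2), avalanche (3) → 6

6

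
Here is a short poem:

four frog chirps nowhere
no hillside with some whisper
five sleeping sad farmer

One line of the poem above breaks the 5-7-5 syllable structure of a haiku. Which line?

Line 3

Line 1: "four frog chirps nowhere": 1+1+1+2 = 5 ✓
Line 2: "no hillside with some whisper": 1+2+1+1+2 = 7 ✓
Line 3: "five sleeping sad farmer": 1+2+1+2 = 6 (expected 5)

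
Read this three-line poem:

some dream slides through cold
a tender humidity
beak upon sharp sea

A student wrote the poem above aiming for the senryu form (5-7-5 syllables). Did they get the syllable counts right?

Yes

Line 1: "some dream slides through cold": 1+1+1+1+1 = 5 ✓
Line 2: "a tender humidity": 1+2+4 = 7 ✓
Line 3: "beak upon sharp sea": 1+2+1+1 = 5 ✓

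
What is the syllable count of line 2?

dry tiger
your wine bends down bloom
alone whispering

Line 2: your(1) + wine(1) + bends(1) + down(1) + bloom(1) = 5

5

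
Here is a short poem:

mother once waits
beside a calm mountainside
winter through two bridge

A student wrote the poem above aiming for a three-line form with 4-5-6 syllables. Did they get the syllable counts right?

Line 1: mother(2) + once(1) + waits(1) = 4 ✓
Line 2: beside(2) + a(1) + calm(1) + mountainside(3) = 7 (expected 5)
Line 3: winter(2) + through(1) + two(1) + bridge(1) = 5 (expected 6)

No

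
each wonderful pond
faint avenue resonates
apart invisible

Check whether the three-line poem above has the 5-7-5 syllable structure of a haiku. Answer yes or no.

Line 1: "each wonderful pond": 1+3+1 = 5 ✓
Line 2: "faint avenue resonates": 1+3+3 = 7 ✓
Line 3: "apart invisible": 2+4 = 6 (expected 5)

No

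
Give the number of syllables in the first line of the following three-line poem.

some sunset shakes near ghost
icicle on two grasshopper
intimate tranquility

The first line: "some sunset shakes near ghost": 1+2+1+1+1 = 6

6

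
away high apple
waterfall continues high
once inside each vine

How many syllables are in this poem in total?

17

Line 1: away(2) + high(1) + apple(2) = 5
Line 2: waterfall(3) + continues(3) + high(1) = 7
Line 3: once(1) + inside(2) + each(1) + vine(1) = 5
Total: 5 + 7 + 5 = 17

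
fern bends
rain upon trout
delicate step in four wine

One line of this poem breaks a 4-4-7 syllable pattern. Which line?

Line 1

Line 1: fern (1), bends (1) → 2 (expected 4)
Line 2: rain (1), upon (2), trout (1) → 4 ✓
Line 3: delicate (3), step (1), in (1), four (1), wine (1) → 7 ✓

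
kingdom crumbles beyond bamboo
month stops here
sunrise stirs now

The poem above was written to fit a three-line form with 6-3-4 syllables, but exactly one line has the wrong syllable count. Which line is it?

Line 1

Line 1: "kingdom crumbles beyond bamboo": 2+2+2+2 = 8 (expected 6)
Line 2: "month stops here": 1+1+1 = 3 ✓
Line 3: "sunrise stirs now": 2+1+1 = 4 ✓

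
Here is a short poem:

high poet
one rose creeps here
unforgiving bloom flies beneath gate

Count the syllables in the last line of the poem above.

9

The last line: unforgiving(4) + bloom(1) + flies(1) + beneath(2) + gate(1) = 9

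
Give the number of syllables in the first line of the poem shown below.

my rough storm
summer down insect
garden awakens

The first line: "my rough storm": 1+1+1 = 3

3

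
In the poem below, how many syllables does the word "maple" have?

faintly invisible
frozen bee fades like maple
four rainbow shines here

"maple" has 2 syllables.

2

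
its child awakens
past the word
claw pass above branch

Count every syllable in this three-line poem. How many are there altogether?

Line 1: its (1), child (1), awakens (3) → 5
Line 2: past (1), the (1), word (1) → 3
Line 3: claw (1), pass (1), above (2), branch (1) → 5
Total: 5 + 3 + 5 = 13

13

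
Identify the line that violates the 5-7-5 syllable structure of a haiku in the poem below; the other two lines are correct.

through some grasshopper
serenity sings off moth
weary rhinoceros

Line 1: "through some grasshopper": 1+1+3 = 5 ✓
Line 2: "serenity sings off moth": 4+1+1+1 = 7 ✓
Line 3: "weary rhinoceros": 2+4 = 6 (expected 5)

The third line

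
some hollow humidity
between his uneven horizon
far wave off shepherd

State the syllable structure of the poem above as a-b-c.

Line 1: some (1), hollow (2), humidity (4) → 7
Line 2: between (2), his (1), uneven (3), horizon (3) → 9
Line 3: far (1), wave (1), off (1), shepherd (2) → 5

7-9-5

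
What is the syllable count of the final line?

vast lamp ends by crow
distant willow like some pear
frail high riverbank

The final line: "frail high riverbank": 1+1+3 = 5

5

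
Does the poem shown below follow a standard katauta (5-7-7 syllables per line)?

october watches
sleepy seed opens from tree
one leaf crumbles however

Line 1: "october watches": 3+2 = 5 ✓
Line 2: "sleepy seed opens from tree": 2+1+2+1+1 = 7 ✓
Line 3: "one leaf crumbles however": 1+1+2+3 = 7 ✓

Yes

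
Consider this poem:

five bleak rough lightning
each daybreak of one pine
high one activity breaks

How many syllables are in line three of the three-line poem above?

Line three: high(1) + one(1) + activity(4) + breaks(1) = 7

7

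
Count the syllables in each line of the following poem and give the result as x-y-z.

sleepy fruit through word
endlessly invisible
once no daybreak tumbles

5-7-6

Line 1: "sleepy fruit through word": 2+1+1+1 = 5
Line 2: "endlessly invisible": 3+4 = 7
Line 3: "once no daybreak tumbles": 1+1+2+2 = 6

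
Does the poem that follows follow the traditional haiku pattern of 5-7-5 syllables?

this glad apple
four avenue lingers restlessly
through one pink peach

Line 1: this(1) + glad(1) + apple(2) = 4 (expected 5)
Line 2: four(1) + avenue(3) + lingers(2) + restlessly(3) = 9 (expected 7)
Line 3: through(1) + one(1) + pink(1) + peach(1) = 4 (expected 5)

No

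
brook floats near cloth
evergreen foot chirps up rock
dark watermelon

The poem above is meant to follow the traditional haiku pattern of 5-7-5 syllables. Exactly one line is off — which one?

Line 1

Line 1: "brook floats near cloth": 1+1+1+1 = 4 (expected 5)
Line 2: "evergreen foot chirps up rock": 3+1+1+1+1 = 7 ✓
Line 3: "dark watermelon": 1+4 = 5 ✓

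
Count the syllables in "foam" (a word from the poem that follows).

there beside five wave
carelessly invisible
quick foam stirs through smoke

"foam" has 1 syllable.

1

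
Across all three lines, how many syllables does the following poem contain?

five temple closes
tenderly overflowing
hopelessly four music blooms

19

Line 1: "five temple closes": 1+2+2 = 5
Line 2: "tenderly overflowing": 3+4 = 7
Line 3: "hopelessly four music blooms": 3+1+2+1 = 7
Total: 5 + 7 + 7 = 19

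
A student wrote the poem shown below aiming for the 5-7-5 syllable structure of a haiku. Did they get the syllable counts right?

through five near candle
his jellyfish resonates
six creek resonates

Line 1: through(1) + five(1) + near(1) + candle(2) = 5 ✓
Line 2: his(1) + jellyfish(3) + resonates(3) = 7 ✓
Line 3: six(1) + creek(1) + resonates(3) = 5 ✓

Yes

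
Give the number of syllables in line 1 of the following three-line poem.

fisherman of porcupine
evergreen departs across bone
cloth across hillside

Line 1: fisherman (3), of (1), porcupine (3) → 7

7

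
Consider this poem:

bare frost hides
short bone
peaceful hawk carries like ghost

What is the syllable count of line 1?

3

Line 1: bare(1) + frost(1) + hides(1) = 3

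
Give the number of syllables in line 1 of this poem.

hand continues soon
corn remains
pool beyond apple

Line 1: hand(1) + continues(3) + soon(1) = 5

5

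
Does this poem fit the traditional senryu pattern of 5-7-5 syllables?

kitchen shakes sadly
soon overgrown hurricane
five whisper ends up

Yes

Line 1: "kitchen shakes sadly": 2+1+2 = 5 ✓
Line 2: "soon overgrown hurricane": 1+3+3 = 7 ✓
Line 3: "five whisper ends up": 1+2+1+1 = 5 ✓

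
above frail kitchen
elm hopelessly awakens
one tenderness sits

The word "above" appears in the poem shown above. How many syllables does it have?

2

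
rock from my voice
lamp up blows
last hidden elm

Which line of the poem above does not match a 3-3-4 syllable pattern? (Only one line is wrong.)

Line 1: "rock from my voice": 1+1+1+1 = 4 (expected 3)
Line 2: "lamp up blows": 1+1+1 = 3 ✓
Line 3: "last hidden elm": 1+2+1 = 4 ✓

The first line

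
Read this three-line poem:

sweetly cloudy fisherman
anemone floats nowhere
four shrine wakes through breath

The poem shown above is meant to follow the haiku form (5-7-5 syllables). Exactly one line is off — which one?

Line 1

Line 1: sweetly (2), cloudy (2), fisherman (3) → 7 (expected 5)
Line 2: anemone (4), floats (1), nowhere (2) → 7 ✓
Line 3: four (1), shrine (1), wakes (1), through (1), breath (1) → 5 ✓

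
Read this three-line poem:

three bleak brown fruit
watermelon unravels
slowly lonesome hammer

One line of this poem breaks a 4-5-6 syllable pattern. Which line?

Line 1: "three bleak brown fruit": 1+1+1+1 = 4 ✓
Line 2: "watermelon unravels": 4+3 = 7 (expected 5)
Line 3: "slowly lonesome hammer": 2+2+2 = 6 ✓

The second line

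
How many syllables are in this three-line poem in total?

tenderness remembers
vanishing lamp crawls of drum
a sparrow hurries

18

Line 1: "tenderness remembers": 3+3 = 6
Line 2: "vanishing lamp crawls of drum": 3+1+1+1+1 = 7
Line 3: "a sparrow hurries": 1+2+2 = 5
Total: 6 + 7 + 5 = 18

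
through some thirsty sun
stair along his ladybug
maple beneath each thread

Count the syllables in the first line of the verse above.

5

The first line: "through some thirsty sun": 1+1+2+1 = 5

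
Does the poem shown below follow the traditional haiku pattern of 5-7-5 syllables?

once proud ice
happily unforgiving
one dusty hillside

Line 1: once(1) + proud(1) + ice(1) = 3 (expected 5)
Line 2: happily(3) + unforgiving(4) = 7 ✓
Line 3: one(1) + dusty(2) + hillside(2) = 5 ✓

No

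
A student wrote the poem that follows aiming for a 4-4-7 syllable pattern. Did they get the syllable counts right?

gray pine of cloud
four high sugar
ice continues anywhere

Line 1: "gray pine of cloud": 1+1+1+1 = 4 ✓
Line 2: "four high sugar": 1+1+2 = 4 ✓
Line 3: "ice continues anywhere": 1+3+3 = 7 ✓

Yes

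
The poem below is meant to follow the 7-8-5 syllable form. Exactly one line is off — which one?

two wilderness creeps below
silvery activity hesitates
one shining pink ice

Line 2

Line 1: two(1) + wilderness(3) + creeps(1) + below(2) = 7 ✓
Line 2: silvery(3) + activity(4) + hesitates(3) = 10 (expected 8)
Line 3: one(1) + shining(2) + pink(1) + ice(1) = 5 ✓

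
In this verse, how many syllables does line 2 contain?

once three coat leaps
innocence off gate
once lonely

Line 2: innocence(3) + off(1) + gate(1) = 5

5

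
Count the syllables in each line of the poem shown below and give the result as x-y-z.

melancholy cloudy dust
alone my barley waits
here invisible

7-6-5

Line 1: melancholy(4) + cloudy(2) + dust(1) = 7
Line 2: alone(2) + my(1) + barley(2) + waits(1) = 6
Line 3: here(1) + invisible(4) = 5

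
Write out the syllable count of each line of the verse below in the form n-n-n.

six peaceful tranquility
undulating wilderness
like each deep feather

7-7-5

Line 1: six (1), peaceful (2), tranquility (4) → 7
Line 2: undulating (4), wilderness (3) → 7
Line 3: like (1), each (1), deep (1), feather (2) → 5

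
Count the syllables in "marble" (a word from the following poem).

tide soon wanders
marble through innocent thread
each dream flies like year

"marble" has 2 syllables.

2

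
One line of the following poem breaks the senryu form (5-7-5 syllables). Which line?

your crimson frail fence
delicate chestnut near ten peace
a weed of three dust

The second line

Line 1: your (1), crimson (2), frail (1), fence (1) → 5 ✓
Line 2: delicate (3), chestnut (2), near (1), ten (1), peace (1) → 8 (expected 7)
Line 3: a (1), weed (1), of (1), three (1), dust (1) → 5 ✓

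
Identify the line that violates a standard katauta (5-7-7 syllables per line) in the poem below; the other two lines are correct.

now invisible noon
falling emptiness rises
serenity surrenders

The first line

Line 1: "now invisible noon": 1+4+1 = 6 (expected 5)
Line 2: "falling emptiness rises": 2+3+2 = 7 ✓
Line 3: "serenity surrenders": 4+3 = 7 ✓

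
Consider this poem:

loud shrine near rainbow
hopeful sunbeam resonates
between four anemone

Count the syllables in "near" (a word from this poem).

"near" has 1 syllable.

1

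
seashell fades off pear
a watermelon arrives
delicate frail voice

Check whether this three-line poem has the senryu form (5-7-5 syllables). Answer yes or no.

Line 1: seashell (2), fades (1), off (1), pear (1) → 5 ✓
Line 2: a (1), watermelon (4), arrives (2) → 7 ✓
Line 3: delicate (3), frail (1), voice (1) → 5 ✓

Yes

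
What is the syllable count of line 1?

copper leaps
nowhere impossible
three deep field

Line 1: copper(2) + leaps(1) = 3

3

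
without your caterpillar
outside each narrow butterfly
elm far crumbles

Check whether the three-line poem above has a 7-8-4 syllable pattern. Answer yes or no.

Yes

Line 1: "without your caterpillar": 2+1+4 = 7 ✓
Line 2: "outside each narrow butterfly": 2+1+2+3 = 8 ✓
Line 3: "elm far crumbles": 1+1+2 = 4 ✓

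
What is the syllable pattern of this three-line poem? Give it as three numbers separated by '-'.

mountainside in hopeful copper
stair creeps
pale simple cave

8-2-4

Line 1: mountainside (3), in (1), hopeful (2), copper (2) → 8
Line 2: stair (1), creeps (1) → 2
Line 3: pale (1), simple (2), cave (1) → 4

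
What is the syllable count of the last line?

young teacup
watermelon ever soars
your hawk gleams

The last line: your(1) + hawk(1) + gleams(1) = 3

3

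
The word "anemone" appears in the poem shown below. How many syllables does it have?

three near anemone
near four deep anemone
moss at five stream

4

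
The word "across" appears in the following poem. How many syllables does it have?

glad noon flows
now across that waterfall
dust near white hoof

"across" has 2 syllables.

2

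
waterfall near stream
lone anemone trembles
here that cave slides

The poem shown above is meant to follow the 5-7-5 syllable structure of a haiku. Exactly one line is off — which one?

Line 3

Line 1: waterfall (3), near (1), stream (1) → 5 ✓
Line 2: lone (1), anemone (4), trembles (2) → 7 ✓
Line 3: here (1), that (1), cave (1), slides (1) → 4 (expected 5)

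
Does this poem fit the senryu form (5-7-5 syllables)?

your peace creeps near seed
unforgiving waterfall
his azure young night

Line 1: your (1), peace (1), creeps (1), near (1), seed (1) → 5 ✓
Line 2: unforgiving (4), waterfall (3) → 7 ✓
Line 3: his (1), azure (2), young (1), night (1) → 5 ✓

Yes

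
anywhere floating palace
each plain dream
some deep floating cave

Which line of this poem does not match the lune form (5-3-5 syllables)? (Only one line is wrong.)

Line 1

Line 1: anywhere (3), floating (2), palace (2) → 7 (expected 5)
Line 2: each (1), plain (1), dream (1) → 3 ✓
Line 3: some (1), deep (1), floating (2), cave (1) → 5 ✓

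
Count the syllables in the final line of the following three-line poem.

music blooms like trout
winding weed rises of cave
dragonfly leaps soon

5

The final line: dragonfly(3) + leaps(1) + soon(1) = 5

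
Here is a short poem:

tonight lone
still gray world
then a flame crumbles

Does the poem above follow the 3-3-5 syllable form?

Line 1: tonight (2), lone (1) → 3 ✓
Line 2: still (1), gray (1), world (1) → 3 ✓
Line 3: then (1), a (1), flame (1), crumbles (2) → 5 ✓

Yes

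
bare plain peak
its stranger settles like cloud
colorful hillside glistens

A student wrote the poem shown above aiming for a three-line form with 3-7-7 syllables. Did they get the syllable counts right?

Line 1: "bare plain peak": 1+1+1 = 3 ✓
Line 2: "its stranger settles like cloud": 1+2+2+1+1 = 7 ✓
Line 3: "colorful hillside glistens": 3+2+2 = 7 ✓

Yes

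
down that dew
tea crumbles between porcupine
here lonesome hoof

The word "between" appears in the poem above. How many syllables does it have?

"between" has 2 syllables.

2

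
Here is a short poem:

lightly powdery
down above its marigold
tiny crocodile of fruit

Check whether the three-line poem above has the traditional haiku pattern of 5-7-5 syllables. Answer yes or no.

Line 1: lightly(2) + powdery(3) = 5 ✓
Line 2: down(1) + above(2) + its(1) + marigold(3) = 7 ✓
Line 3: tiny(2) + crocodile(3) + of(1) + fruit(1) = 7 (expected 5)

No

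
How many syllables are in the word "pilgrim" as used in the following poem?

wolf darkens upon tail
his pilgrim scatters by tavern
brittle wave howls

"pilgrim" has 2 syllables.

2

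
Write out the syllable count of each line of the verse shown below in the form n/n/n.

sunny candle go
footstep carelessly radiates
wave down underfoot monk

5/8/6

Line 1: sunny (2), candle (2), go (1) → 5
Line 2: footstep (2), carelessly (3), radiates (3) → 8
Line 3: wave (1), down (1), underfoot (3), monk (1) → 6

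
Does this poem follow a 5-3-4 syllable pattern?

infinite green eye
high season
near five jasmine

Line 1: "infinite green eye": 3+1+1 = 5 ✓
Line 2: "high season": 1+2 = 3 ✓
Line 3: "near five jasmine": 1+1+2 = 4 ✓

Yes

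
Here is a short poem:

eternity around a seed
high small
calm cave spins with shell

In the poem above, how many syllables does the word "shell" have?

1

"shell" has 1 syllable.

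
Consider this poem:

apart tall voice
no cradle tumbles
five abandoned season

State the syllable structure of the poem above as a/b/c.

4/5/6

Line 1: "apart tall voice": 2+1+1 = 4
Line 2: "no cradle tumbles": 1+2+2 = 5
Line 3: "five abandoned season": 1+3+2 = 6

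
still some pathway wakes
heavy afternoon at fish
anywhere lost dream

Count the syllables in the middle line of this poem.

7

The middle line: heavy(2) + afternoon(3) + at(1) + fish(1) = 7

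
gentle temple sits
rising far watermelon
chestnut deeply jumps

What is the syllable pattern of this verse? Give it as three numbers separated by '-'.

5-7-5

Line 1: gentle (2), temple (2), sits (1) → 5
Line 2: rising (2), far (1), watermelon (4) → 7
Line 3: chestnut (2), deeply (2), jumps (1) → 5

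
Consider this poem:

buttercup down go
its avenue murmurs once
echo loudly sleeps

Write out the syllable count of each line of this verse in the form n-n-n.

5-7-5

Line 1: "buttercup down go": 3+1+1 = 5
Line 2: "its avenue murmurs once": 1+3+2+1 = 7
Line 3: "echo loudly sleeps": 2+2+1 = 5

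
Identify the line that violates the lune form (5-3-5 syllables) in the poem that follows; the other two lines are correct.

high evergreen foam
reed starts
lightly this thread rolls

The second line

Line 1: high(1) + evergreen(3) + foam(1) = 5 ✓
Line 2: reed(1) + starts(1) = 2 (expected 3)
Line 3: lightly(2) + this(1) + thread(1) + rolls(1) = 5 ✓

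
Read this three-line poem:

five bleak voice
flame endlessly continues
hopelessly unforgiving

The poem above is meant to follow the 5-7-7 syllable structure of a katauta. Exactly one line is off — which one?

Line 1: five (1), bleak (1), voice (1) → 3 (expected 5)
Line 2: flame (1), endlessly (3), continues (3) → 7 ✓
Line 3: hopelessly (3), unforgiving (4) → 7 ✓

Line 1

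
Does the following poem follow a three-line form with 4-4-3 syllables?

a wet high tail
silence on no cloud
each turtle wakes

No

Line 1: "a wet high tail": 1+1+1+1 = 4 ✓
Line 2: "silence on no cloud": 2+1+1+1 = 5 (expected 4)
Line 3: "each turtle wakes": 1+2+1 = 4 (expected 3)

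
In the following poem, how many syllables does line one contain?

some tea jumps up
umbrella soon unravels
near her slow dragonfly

4

Line one: some(1) + tea(1) + jumps(1) + up(1) = 4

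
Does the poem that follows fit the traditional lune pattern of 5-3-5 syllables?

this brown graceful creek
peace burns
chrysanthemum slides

Line 1: "this brown graceful creek": 1+1+2+1 = 5 ✓
Line 2: "peace burns": 1+1 = 2 (expected 3)
Line 3: "chrysanthemum slides": 4+1 = 5 ✓

No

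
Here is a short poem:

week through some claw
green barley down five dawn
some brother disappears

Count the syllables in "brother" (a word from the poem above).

"brother" has 2 syllables.

2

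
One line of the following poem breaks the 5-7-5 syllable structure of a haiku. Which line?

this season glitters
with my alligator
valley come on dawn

Line 1: "this season glitters": 1+2+2 = 5 ✓
Line 2: "with my alligator": 1+1+4 = 6 (expected 7)
Line 3: "valley come on dawn": 2+1+1+1 = 5 ✓

Line 2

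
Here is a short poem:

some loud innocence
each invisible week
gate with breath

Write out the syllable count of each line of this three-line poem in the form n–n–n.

5–6–3

Line 1: some (1), loud (1), innocence (3) → 5
Line 2: each (1), invisible (4), week (1) → 6
Line 3: gate (1), with (1), breath (1) → 3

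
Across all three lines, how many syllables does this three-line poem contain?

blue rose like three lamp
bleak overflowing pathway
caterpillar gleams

17

Line 1: "blue rose like three lamp": 1+1+1+1+1 = 5
Line 2: "bleak overflowing pathway": 1+4+2 = 7
Line 3: "caterpillar gleams": 4+1 = 5
Total: 5 + 7 + 5 = 17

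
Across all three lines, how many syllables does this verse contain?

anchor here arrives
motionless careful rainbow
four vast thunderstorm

Line 1: anchor (2), here (1), arrives (2) → 5
Line 2: motionless (3), careful (2), rainbow (2) → 7
Line 3: four (1), vast (1), thunderstorm (3) → 5
Total: 5 + 7 + 5 = 17

17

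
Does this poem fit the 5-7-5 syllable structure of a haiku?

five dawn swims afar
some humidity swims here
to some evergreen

Yes

Line 1: five(1) + dawn(1) + swims(1) + afar(2) = 5 ✓
Line 2: some(1) + humidity(4) + swims(1) + here(1) = 7 ✓
Line 3: to(1) + some(1) + evergreen(3) = 5 ✓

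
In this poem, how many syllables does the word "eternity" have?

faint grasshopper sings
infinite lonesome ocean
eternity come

"eternity" has 4 syllables.

4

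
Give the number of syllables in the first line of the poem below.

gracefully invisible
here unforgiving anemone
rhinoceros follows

The first line: gracefully(3) + invisible(4) = 7

7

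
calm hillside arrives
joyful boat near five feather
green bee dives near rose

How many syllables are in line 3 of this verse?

Line 3: green (1), bee (1), dives (1), near (1), rose (1) → 5

5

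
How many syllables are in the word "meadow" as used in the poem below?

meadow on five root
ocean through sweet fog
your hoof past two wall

2

"meadow" has 2 syllables.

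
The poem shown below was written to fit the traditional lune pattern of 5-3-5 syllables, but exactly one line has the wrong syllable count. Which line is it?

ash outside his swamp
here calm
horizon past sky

The second line

Line 1: "ash outside his swamp": 1+2+1+1 = 5 ✓
Line 2: "here calm": 1+1 = 2 (expected 3)
Line 3: "horizon past sky": 3+1+1 = 5 ✓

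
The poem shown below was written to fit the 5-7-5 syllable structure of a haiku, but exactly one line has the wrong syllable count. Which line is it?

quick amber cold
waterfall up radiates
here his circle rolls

Line 1: "quick amber cold": 1+2+1 = 4 (expected 5)
Line 2: "waterfall up radiates": 3+1+3 = 7 ✓
Line 3: "here his circle rolls": 1+1+2+1 = 5 ✓

The first line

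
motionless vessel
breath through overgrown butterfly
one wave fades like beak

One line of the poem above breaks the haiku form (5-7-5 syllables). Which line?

Line 1: "motionless vessel": 3+2 = 5 ✓
Line 2: "breath through overgrown butterfly": 1+1+3+3 = 8 (expected 7)
Line 3: "one wave fades like beak": 1+1+1+1+1 = 5 ✓

Line 2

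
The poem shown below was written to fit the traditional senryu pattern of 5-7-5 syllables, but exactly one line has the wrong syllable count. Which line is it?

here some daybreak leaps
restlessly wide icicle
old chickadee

Line 3

Line 1: "here some daybreak leaps": 1+1+2+1 = 5 ✓
Line 2: "restlessly wide icicle": 3+1+3 = 7 ✓
Line 3: "old chickadee": 1+3 = 4 (expected 5)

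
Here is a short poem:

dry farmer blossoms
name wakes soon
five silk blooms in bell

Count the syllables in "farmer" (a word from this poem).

2

"farmer" has 2 syllables.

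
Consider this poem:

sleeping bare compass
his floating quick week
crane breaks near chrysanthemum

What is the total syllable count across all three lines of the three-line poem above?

17

Line 1: sleeping(2) + bare(1) + compass(2) = 5
Line 2: his(1) + floating(2) + quick(1) + week(1) = 5
Line 3: crane(1) + breaks(1) + near(1) + chrysanthemum(4) = 7
Total: 5 + 5 + 7 = 17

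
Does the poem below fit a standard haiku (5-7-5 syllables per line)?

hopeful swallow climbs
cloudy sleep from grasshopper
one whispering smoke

Yes

Line 1: "hopeful swallow climbs": 2+2+1 = 5 ✓
Line 2: "cloudy sleep from grasshopper": 2+1+1+3 = 7 ✓
Line 3: "one whispering smoke": 1+3+1 = 5 ✓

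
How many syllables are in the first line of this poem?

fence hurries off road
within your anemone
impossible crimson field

5

The first line: fence (1), hurries (2), off (1), road (1) → 5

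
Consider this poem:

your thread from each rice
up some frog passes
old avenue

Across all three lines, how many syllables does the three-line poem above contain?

14

Line 1: your(1) + thread(1) + from(1) + each(1) + rice(1) = 5
Line 2: up(1) + some(1) + frog(1) + passes(2) = 5
Line 3: old(1) + avenue(3) = 4
Total: 5 + 5 + 4 = 14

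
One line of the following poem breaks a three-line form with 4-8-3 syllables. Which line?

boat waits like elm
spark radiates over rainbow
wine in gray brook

Line 1: "boat waits like elm": 1+1+1+1 = 4 ✓
Line 2: "spark radiates over rainbow": 1+3+2+2 = 8 ✓
Line 3: "wine in gray brook": 1+1+1+1 = 4 (expected 3)

The third line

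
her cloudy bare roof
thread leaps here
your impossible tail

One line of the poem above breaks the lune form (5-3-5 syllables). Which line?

Line 1: her (1), cloudy (2), bare (1), roof (1) → 5 ✓
Line 2: thread (1), leaps (1), here (1) → 3 ✓
Line 3: your (1), impossible (4), tail (1) → 6 (expected 5)

The third line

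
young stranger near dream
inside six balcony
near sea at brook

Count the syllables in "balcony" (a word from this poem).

"balcony" has 3 syllables.

3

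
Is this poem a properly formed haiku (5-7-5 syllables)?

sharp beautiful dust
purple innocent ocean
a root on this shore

Yes

Line 1: sharp(1) + beautiful(3) + dust(1) = 5 ✓
Line 2: purple(2) + innocent(3) + ocean(2) = 7 ✓
Line 3: a(1) + root(1) + on(1) + this(1) + shore(1) = 5 ✓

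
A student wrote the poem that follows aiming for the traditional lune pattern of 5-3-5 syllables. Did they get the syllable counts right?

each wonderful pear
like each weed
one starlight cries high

Line 1: each(1) + wonderful(3) + pear(1) = 5 ✓
Line 2: like(1) + each(1) + weed(1) = 3 ✓
Line 3: one(1) + starlight(2) + cries(1) + high(1) = 5 ✓

Yes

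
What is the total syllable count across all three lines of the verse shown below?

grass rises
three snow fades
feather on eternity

Line 1: grass(1) + rises(2) = 3
Line 2: three(1) + snow(1) + fades(1) = 3
Line 3: feather(2) + on(1) + eternity(4) = 7
Total: 3 + 3 + 7 = 13

13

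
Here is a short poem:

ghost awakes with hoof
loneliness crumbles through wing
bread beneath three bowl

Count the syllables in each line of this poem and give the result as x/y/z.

Line 1: "ghost awakes with hoof": 1+2+1+1 = 5
Line 2: "loneliness crumbles through wing": 3+2+1+1 = 7
Line 3: "bread beneath three bowl": 1+2+1+1 = 5

5/7/5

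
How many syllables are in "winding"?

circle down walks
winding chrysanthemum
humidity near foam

"winding" has 2 syllables.

2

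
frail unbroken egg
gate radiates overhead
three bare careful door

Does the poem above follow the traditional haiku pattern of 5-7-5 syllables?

Line 1: "frail unbroken egg": 1+3+1 = 5 ✓
Line 2: "gate radiates overhead": 1+3+3 = 7 ✓
Line 3: "three bare careful door": 1+1+2+1 = 5 ✓

Yes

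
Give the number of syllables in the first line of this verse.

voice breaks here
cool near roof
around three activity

3

The first line: "voice breaks here": 1+1+1 = 3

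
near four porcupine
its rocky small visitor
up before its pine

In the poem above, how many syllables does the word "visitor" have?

3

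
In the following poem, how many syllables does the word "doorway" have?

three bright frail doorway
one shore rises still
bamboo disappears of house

"doorway" has 2 syllables.

2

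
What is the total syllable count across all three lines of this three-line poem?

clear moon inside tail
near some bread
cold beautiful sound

13

Line 1: "clear moon inside tail": 1+1+2+1 = 5
Line 2: "near some bread": 1+1+1 = 3
Line 3: "cold beautiful sound": 1+3+1 = 5
Total: 5 + 3 + 5 = 13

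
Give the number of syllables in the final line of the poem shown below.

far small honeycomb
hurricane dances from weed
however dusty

The final line: "however dusty": 3+2 = 5

5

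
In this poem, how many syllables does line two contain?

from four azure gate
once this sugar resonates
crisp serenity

7

Line two: once (1), this (1), sugar (2), resonates (3) → 7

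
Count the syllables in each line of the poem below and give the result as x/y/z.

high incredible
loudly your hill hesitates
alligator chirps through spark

5/7/7

Line 1: high (1), incredible (4) → 5
Line 2: loudly (2), your (1), hill (1), hesitates (3) → 7
Line 3: alligator (4), chirps (1), through (1), spark (1) → 7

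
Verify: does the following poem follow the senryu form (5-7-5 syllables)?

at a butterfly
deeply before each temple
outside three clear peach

Yes

Line 1: "at a butterfly": 1+1+3 = 5 ✓
Line 2: "deeply before each temple": 2+2+1+2 = 7 ✓
Line 3: "outside three clear peach": 2+1+1+1 = 5 ✓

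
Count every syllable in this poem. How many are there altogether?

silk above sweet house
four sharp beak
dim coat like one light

Line 1: "silk above sweet house": 1+2+1+1 = 5
Line 2: "four sharp beak": 1+1+1 = 3
Line 3: "dim coat like one light": 1+1+1+1+1 = 5
Total: 5 + 3 + 5 = 13

13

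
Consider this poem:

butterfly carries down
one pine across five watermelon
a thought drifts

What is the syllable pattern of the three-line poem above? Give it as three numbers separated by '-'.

Line 1: "butterfly carries down": 3+2+1 = 6
Line 2: "one pine across five watermelon": 1+1+2+1+4 = 9
Line 3: "a thought drifts": 1+1+1 = 3

6-9-3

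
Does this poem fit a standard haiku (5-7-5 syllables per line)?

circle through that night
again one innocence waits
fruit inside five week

Yes

Line 1: circle (2), through (1), that (1), night (1) → 5 ✓
Line 2: again (2), one (1), innocence (3), waits (1) → 7 ✓
Line 3: fruit (1), inside (2), five (1), week (1) → 5 ✓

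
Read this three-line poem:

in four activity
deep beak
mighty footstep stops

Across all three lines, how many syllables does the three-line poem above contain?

Line 1: in(1) + four(1) + activity(4) = 6
Line 2: deep(1) + beak(1) = 2
Line 3: mighty(2) + footstep(2) + stops(1) = 5
Total: 6 + 2 + 5 = 13

13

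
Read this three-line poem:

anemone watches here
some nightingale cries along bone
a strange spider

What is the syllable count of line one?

Line one: anemone(4) + watches(2) + here(1) = 7

7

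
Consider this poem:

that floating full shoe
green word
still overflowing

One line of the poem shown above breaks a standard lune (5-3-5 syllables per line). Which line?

Line 1: that(1) + floating(2) + full(1) + shoe(1) = 5 ✓
Line 2: green(1) + word(1) = 2 (expected 3)
Line 3: still(1) + overflowing(4) = 5 ✓

Line 2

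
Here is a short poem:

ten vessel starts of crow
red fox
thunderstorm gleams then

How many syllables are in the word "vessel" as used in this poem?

2

"vessel" has 2 syllables.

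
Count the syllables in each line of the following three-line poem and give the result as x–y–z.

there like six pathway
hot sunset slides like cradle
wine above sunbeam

5–7–5

Line 1: "there like six pathway": 1+1+1+2 = 5
Line 2: "hot sunset slides like cradle": 1+2+1+1+2 = 7
Line 3: "wine above sunbeam": 1+2+2 = 5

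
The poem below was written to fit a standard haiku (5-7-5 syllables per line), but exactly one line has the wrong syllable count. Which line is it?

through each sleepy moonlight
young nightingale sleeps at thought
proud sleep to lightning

Line 1: "through each sleepy moonlight": 1+1+2+2 = 6 (expected 5)
Line 2: "young nightingale sleeps at thought": 1+3+1+1+1 = 7 ✓
Line 3: "proud sleep to lightning": 1+1+1+2 = 5 ✓

The first line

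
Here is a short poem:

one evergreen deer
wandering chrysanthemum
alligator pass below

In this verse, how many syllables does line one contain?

Line one: one (1), evergreen (3), deer (1) → 5

5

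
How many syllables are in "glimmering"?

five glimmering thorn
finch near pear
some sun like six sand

3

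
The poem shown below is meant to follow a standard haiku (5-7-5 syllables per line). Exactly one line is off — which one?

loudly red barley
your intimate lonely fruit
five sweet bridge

Line 1: "loudly red barley": 2+1+2 = 5 ✓
Line 2: "your intimate lonely fruit": 1+3+2+1 = 7 ✓
Line 3: "five sweet bridge": 1+1+1 = 3 (expected 5)

The third line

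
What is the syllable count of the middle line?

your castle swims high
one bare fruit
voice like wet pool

3

The middle line: "one bare fruit": 1+1+1 = 3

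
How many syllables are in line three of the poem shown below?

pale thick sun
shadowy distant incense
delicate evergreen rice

7

Line three: "delicate evergreen rice": 3+3+1 = 7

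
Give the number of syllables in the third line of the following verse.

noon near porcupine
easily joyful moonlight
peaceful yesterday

5

The third line: peaceful (2), yesterday (3) → 5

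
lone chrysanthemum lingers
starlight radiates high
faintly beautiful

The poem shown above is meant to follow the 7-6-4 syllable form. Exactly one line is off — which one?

The third line

Line 1: lone(1) + chrysanthemum(4) + lingers(2) = 7 ✓
Line 2: starlight(2) + radiates(3) + high(1) = 6 ✓
Line 3: faintly(2) + beautiful(3) = 5 (expected 4)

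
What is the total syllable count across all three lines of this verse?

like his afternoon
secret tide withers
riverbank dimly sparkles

17

Line 1: "like his afternoon": 1+1+3 = 5
Line 2: "secret tide withers": 2+1+2 = 5
Line 3: "riverbank dimly sparkles": 3+2+2 = 7
Total: 5 + 5 + 7 = 17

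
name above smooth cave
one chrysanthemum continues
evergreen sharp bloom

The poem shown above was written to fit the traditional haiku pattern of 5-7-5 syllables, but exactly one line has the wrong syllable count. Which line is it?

The second line

Line 1: "name above smooth cave": 1+2+1+1 = 5 ✓
Line 2: "one chrysanthemum continues": 1+4+3 = 8 (expected 7)
Line 3: "evergreen sharp bloom": 3+1+1 = 5 ✓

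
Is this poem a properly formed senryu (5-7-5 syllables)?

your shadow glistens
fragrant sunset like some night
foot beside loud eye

Yes

Line 1: "your shadow glistens": 1+2+2 = 5 ✓
Line 2: "fragrant sunset like some night": 2+2+1+1+1 = 7 ✓
Line 3: "foot beside loud eye": 1+2+1+1 = 5 ✓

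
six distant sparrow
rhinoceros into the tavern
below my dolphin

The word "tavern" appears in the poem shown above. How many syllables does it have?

2

"tavern" has 2 syllables.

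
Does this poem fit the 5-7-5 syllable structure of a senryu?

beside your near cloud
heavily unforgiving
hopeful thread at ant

Yes

Line 1: "beside your near cloud": 2+1+1+1 = 5 ✓
Line 2: "heavily unforgiving": 3+4 = 7 ✓
Line 3: "hopeful thread at ant": 2+1+1+1 = 5 ✓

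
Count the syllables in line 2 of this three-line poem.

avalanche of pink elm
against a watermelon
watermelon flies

7

Line 2: "against a watermelon": 2+1+4 = 7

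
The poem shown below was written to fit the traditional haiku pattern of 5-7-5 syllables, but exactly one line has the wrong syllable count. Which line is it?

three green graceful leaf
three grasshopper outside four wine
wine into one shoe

Line 1: three (1), green (1), graceful (2), leaf (1) → 5 ✓
Line 2: three (1), grasshopper (3), outside (2), four (1), wine (1) → 8 (expected 7)
Line 3: wine (1), into (2), one (1), shoe (1) → 5 ✓

The second line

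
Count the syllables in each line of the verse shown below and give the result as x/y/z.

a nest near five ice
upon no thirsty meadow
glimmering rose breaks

Line 1: a(1) + nest(1) + near(1) + five(1) + ice(1) = 5
Line 2: upon(2) + no(1) + thirsty(2) + meadow(2) = 7
Line 3: glimmering(3) + rose(1) + breaks(1) = 5

5/7/5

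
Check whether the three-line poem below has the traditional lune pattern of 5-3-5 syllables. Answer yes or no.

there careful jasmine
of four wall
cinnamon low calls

Line 1: there(1) + careful(2) + jasmine(2) = 5 ✓
Line 2: of(1) + four(1) + wall(1) = 3 ✓
Line 3: cinnamon(3) + low(1) + calls(1) = 5 ✓

Yes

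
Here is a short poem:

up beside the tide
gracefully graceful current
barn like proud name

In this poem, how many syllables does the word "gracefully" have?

3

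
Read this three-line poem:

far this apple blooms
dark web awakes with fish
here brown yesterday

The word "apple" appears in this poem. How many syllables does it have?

2

"apple" has 2 syllables.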